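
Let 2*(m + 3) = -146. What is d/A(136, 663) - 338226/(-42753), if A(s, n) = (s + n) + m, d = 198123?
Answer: 968321113/3434491 ≈ 281.94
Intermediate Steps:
m = -76 (m = -3 + (1/2)*(-146) = -3 - 73 = -76)
A(s, n) = -76 + n + s (A(s, n) = (s + n) - 76 = (n + s) - 76 = -76 + n + s)
d/A(136, 663) - 338226/(-42753) = 198123/(-76 + 663 + 136) - 338226/(-42753) = 198123/723 - 338226*(-1/42753) = 198123*(1/723) + 112742/14251 = 66041/241 + 112742/14251 = 968321113/3434491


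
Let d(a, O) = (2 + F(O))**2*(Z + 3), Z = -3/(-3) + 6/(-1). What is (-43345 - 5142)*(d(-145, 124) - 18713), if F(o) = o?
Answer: 2446896455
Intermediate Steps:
Z = -5 (Z = -3*(-1/3) + 6*(-1) = 1 - 6 = -5)
d(a, O) = -2*(2 + O)**2 (d(a, O) = (2 + O)**2*(-5 + 3) = (2 + O)**2*(-2) = -2*(2 + O)**2)
(-43345 - 5142)*(d(-145, 124) - 18713) = (-43345 - 5142)*(-2*(2 + 124)**2 - 18713) = -48487*(-2*126**2 - 18713) = -48487*(-2*15876 - 18713) = -48487*(-31752 - 18713) = -48487*(-50465) = 2446896455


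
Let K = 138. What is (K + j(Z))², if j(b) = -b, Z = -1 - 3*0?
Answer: 19321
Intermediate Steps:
Z = -1 (Z = -1 + 0 = -1)
(K + j(Z))² = (138 - 1*(-1))² = (138 + 1)² = 139² = 19321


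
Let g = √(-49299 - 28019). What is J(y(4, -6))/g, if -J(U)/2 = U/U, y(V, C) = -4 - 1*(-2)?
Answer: I*√77318/38659 ≈ 0.0071927*I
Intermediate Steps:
y(V, C) = -2 (y(V, C) = -4 + 2 = -2)
J(U) = -2 (J(U) = -2*U/U = -2*1 = -2)
g = I*√77318 (g = √(-77318) = I*√77318 ≈ 278.06*I)
J(y(4, -6))/g = -2*(-I*√77318/77318) = -(-1)*I*√77318/38659 = I*√77318/38659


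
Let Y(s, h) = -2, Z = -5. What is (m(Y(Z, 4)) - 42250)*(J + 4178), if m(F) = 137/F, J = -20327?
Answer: 1366802913/2 ≈ 6.8340e+8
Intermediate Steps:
(m(Y(Z, 4)) - 42250)*(J + 4178) = (137/(-2) - 42250)*(-20327 + 4178) = (137*(-1/2) - 42250)*(-16149) = (-137/2 - 42250)*(-16149) = -84637/2*(-16149) = 1366802913/2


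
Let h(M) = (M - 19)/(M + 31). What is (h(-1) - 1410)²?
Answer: 17909824/9 ≈ 1.9900e+6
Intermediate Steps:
h(M) = (-19 + M)/(31 + M)
(h(-1) - 1410)² = ((-19 - 1)/(31 - 1) - 1410)² = (-20/30 - 1410)² = ((1/30)*(-20) - 1410)² = (-⅔ - 1410)² = (-4232/3)² = 17909824/9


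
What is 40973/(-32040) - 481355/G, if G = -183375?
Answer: 3905773/2901400 ≈ 1.3462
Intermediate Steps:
40973/(-32040) - 481355/G = 40973/(-32040) - 481355/(-183375) = 40973*(-1/32040) - 481355*(-1/183375) = -40973/32040 + 96271/36675 = 3905773/2901400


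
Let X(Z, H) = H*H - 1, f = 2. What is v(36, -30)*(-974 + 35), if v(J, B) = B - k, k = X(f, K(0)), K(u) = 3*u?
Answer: 27231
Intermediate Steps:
X(Z, H) = -1 + H**2 (X(Z, H) = H**2 - 1 = -1 + H**2)
k = -1 (k = -1 + (3*0)**2 = -1 + 0**2 = -1 + 0 = -1)
v(J, B) = 1 + B (v(J, B) = B - 1*(-1) = B + 1 = 1 + B)
v(36, -30)*(-974 + 35) = (1 - 30)*(-974 + 35) = -29*(-939) = 27231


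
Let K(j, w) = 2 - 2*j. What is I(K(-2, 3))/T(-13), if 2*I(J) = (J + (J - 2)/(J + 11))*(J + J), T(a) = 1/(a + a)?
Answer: -16536/17 ≈ -972.71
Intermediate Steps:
T(a) = 1/(2*a)
I(J) = J*(J + (-2 + J)/(11 + J)) (I(J) = ((J + (J - 2)/(J + 11))*(J + J))/2 = ((J + (-2 + J)/(11 + J))*(2*J))/2 = (2*J*(J + (-2 + J)/(11 + J)))/2 = J*(J + (-2 + J)/(11 + J)))
I(K(-2, 3))/T(-13) = ((2 - 2*(-2))*(-2 + (2 - 2*(-2))² + 12*(2 - 2*(-2)))/(11 + (2 - 2*(-2))))/(((½)/(-13))) = ((2 + 4)*(-2 + (2 + 4)² + 12*(2 + 4))/(11 + (2 + 4)))/(((½)*(-1/13))) = (6*(-2 + 6² + 12*6)/(11 + 6))/(-1/26) = (6*(-2 + 36 + 72)/17)*(-26) = (6*(1/17)*106)*(-26) = (636/17)*(-26) = -16536/17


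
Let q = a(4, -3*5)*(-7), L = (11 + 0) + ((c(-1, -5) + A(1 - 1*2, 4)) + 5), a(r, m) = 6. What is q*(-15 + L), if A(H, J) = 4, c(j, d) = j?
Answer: -168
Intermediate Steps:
L = 19 (L = (11 + 0) + ((-1 + 4) + 5) = 11 + (3 + 5) = 11 + 8 = 19)
q = -42 (q = 6*(-7) = -42)
q*(-15 + L) = -42*(-15 + 19) = -42*4 = -168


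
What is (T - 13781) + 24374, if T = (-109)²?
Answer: 22474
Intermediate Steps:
T = 11881
(T - 13781) + 24374 = (11881 - 13781) + 24374 = -1900 + 24374 = 22474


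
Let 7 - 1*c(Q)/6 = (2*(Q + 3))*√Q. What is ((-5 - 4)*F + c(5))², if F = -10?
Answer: 63504 - 25344*√5 ≈ 6833.1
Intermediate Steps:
c(Q) = 42 - 6*√Q*(6 + 2*Q) (c(Q) = 42 - 6*2*(Q + 3)*√Q = 42 - 6*2*(3 + Q)*√Q = 42 - 6*(6 + 2*Q)*√Q = 42 - 6*√Q*(6 + 2*Q))
((-5 - 4)*F + c(5))² = ((-5 - 4)*(-10) + (42 - 36*√5 - 60*√5))² = (-9*(-10) + (42 - 36*√5 - 60*√5))² = (90 + (42 - 36*√5 - 60*√5))² = (90 + (42 - 96*√5))² = (132 - 96*√5)²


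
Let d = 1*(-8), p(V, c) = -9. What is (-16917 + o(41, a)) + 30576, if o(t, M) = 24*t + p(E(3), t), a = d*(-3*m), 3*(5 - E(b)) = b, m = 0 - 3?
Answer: 14634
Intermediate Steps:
m = -3
E(b) = 5 - b/3
d = -8
a = -72 (a = -(-24)*(-3) = -8*9 = -72)
o(t, M) = -9 + 24*t (o(t, M) = 24*t - 9 = -9 + 24*t)
(-16917 + o(41, a)) + 30576 = (-16917 + (-9 + 24*41)) + 30576 = (-16917 + (-9 + 984)) + 30576 = (-16917 + 975) + 30576 = -15942 + 30576 = 14634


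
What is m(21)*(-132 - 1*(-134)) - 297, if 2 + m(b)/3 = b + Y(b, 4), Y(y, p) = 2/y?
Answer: -1277/7 ≈ -182.43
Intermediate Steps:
m(b) = -6 + 3*b + 6/b (m(b) = -6 + 3*(b + 2/b) = -6 + (3*b + 6/b) = -6 + 3*b + 6/b)
m(21)*(-132 - 1*(-134)) - 297 = (-6 + 3*21 + 6/21)*(-132 - 1*(-134)) - 297 = (-6 + 63 + 6*(1/21))*(-132 + 134) - 297 = (-6 + 63 + 2/7)*2 - 297 = (401/7)*2 - 297 = 802/7 - 297 = -1277/7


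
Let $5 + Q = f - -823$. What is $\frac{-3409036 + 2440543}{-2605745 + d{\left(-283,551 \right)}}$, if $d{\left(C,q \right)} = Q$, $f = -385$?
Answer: $\frac{968493}{2605312} \approx 0.37174$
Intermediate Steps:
$Q = 433$ ($Q = -5 - -438 = -5 + \left(-385 + 823\right) = -5 + 438 = 433$)
$d{\left(C,q \right)} = 433$
$\frac{-3409036 + 2440543}{-2605745 + d{\left(-283,551 \right)}} = \frac{-3409036 + 2440543}{-2605745 + 433} = - \frac{968493}{-2605312} = \left(-968493\right) \left(- \frac{1}{2605312}\right) = \frac{968493}{2605312}$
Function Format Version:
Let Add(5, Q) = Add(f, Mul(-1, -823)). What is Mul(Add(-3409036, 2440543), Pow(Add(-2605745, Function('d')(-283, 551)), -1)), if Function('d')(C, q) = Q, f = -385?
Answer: Rational(968493, 2605312) ≈ 0.37174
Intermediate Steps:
Q = 433 (Q = Add(-5, Add(-385, Mul(-1, -823))) = Add(-5, Add(-385, 823)) = Add(-5, 438) = 433)
Function('d')(C, q) = 433
Mul(Add(-3409036, 2440543), Pow(Add(-2605745, Function('d')(-283, 551)), -1)) = Mul(Add(-3409036, 2440543), Pow(Add(-2605745, 433), -1)) = Mul(-968493, Pow(-2605312, -1)) = Mul(-968493, Rational(-1, 2605312)) = Rational(968493, 2605312)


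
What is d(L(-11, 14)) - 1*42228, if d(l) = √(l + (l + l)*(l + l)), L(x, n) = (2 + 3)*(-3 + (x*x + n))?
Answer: -42228 + 2*√435765 ≈ -40908.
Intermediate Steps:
L(x, n) = -15 + 5*n + 5*x² (L(x, n) = 5*(-3 + (x² + n)) = 5*(-3 + (n + x²)) = 5*(-3 + n + x²) = -15 + 5*n + 5*x²)
d(l) = √(l + 4*l²) (d(l) = √(l + (2*l)*(2*l)) = √(l + 4*l²))
d(L(-11, 14)) - 1*42228 = √((-15 + 5*14 + 5*(-11)²)*(1 + 4*(-15 + 5*14 + 5*(-11)²))) - 1*42228 = √((-15 + 70 + 5*121)*(1 + 4*(-15 + 70 + 5*121))) - 42228 = √((-15 + 70 + 605)*(1 + 4*(-15 + 70 + 605))) - 42228 = √(660*(1 + 4*660)) - 42228 = √(660*(1 + 2640)) - 42228 = √(660*2641) - 42228 = √1743060 - 42228 = 2*√435765 - 42228 = -42228 + 2*√435765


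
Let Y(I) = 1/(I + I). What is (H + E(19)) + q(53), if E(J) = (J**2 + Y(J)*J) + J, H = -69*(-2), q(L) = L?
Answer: 1143/2 ≈ 571.50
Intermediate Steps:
Y(I) = 1/(2*I)
H = 138
E(J) = 1/2 + J + J**2 (E(J) = (J**2 + (1/(2*J))*J) + J = (J**2 + 1/2) + J = (1/2 + J**2) + J = 1/2 + J + J**2)
(H + E(19)) + q(53) = (138 + (1/2 + 19 + 19**2)) + 53 = (138 + (1/2 + 19 + 361)) + 53 = (138 + 761/2) + 53 = 1037/2 + 53 = 1143/2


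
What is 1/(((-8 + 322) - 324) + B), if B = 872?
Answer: 1/862 ≈ 0.0011601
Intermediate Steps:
1/(((-8 + 322) - 324) + B) = 1/(((-8 + 322) - 324) + 872) = 1/((314 - 324) + 872) = 1/(-10 + 872) = 1/862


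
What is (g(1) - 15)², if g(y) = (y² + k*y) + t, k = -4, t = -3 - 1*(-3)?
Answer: 324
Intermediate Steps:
t = 0 (t = -3 + 3 = 0)
g(y) = y² - 4*y (g(y) = (y² - 4*y) + 0 = y² - 4*y)
(g(1) - 15)² = (1*(-4 + 1) - 15)² = (1*(-3) - 15)² = (-3 - 15)² = (-18)² = 324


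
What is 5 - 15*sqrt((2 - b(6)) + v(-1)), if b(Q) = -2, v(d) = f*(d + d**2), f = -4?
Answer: -25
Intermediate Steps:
v(d) = -4*d - 4*d**2 (v(d) = -4*(d + d**2) = -4*d - 4*d**2)
5 - 15*sqrt((2 - b(6)) + v(-1)) = 5 - 15*sqrt((2 - 1*(-2)) - 4*(-1)*(1 - 1)) = 5 - 15*sqrt((2 + 2) - 4*(-1)*0) = 5 - 15*sqrt(4 + 0) = 5 - 15*sqrt(4) = 5 - 15*2 = 5 - 30 = -25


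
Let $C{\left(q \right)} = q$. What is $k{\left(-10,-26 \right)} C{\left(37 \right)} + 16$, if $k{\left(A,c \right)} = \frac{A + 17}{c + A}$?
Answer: $\frac{317}{36} \approx 8.8056$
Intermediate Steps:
$k{\left(A,c \right)} = \frac{17 + A}{A + c}$
$k{\left(-10,-26 \right)} C{\left(37 \right)} + 16 = \frac{17 - 10}{-10 - 26} \cdot 37 + 16 = \frac{1}{-36} \cdot 7 \cdot 37 + 16 = \left(- \frac{1}{36}\right) 7 \cdot 37 + 16 = \left(- \frac{7}{36}\right) 37 + 16 = - \frac{259}{36} + 16 = \frac{317}{36}$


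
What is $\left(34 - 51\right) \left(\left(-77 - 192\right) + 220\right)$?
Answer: $833$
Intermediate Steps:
$\left(34 - 51\right) \left(\left(-77 - 192\right) + 220\right) = - 17 \left(\left(-77 - 192\right) + 220\right) = - 17 \left(-269 + 220\right) = \left(-17\right) \left(-49\right) = 833$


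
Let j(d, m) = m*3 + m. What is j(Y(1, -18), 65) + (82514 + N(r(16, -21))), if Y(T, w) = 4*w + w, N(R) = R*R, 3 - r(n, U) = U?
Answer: 83350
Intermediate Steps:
r(n, U) = 3 - U
N(R) = R**2
Y(T, w) = 5*w
j(d, m) = 4*m (j(d, m) = 3*m + m = 4*m)
j(Y(1, -18), 65) + (82514 + N(r(16, -21))) = 4*65 + (82514 + (3 - 1*(-21))**2) = 260 + (82514 + (3 + 21)**2) = 260 + (82514 + 24**2) = 260 + (82514 + 576) = 260 + 83090 = 83350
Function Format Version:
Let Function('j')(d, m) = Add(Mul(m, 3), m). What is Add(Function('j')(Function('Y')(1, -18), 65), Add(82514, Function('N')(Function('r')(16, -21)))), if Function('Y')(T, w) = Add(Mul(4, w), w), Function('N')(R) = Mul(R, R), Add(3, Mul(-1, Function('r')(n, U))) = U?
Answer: 83350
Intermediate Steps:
Function('r')(n, U) = Add(3, Mul(-1, U))
Function('N')(R) = Pow(R, 2)
Function('Y')(T, w) = Mul(5, w)
Function('j')(d, m) = Mul(4, m) (Function('j')(d, m) = Add(Mul(3, m), m) = Mul(4, m))
Add(Function('j')(Function('Y')(1, -18), 65), Add(82514, Function('N')(Function('r')(16, -21)))) = Add(Mul(4, 65), Add(82514, Pow(Add(3, Mul(-1, -21)), 2))) = Add(260, Add(82514, Pow(Add(3, 21), 2))) = Add(260, Add(82514, Pow(24, 2))) = Add(260, Add(82514, 576)) = Add(260, 83090) = 83350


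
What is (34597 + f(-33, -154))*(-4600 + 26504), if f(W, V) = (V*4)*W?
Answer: 1203077200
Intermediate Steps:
f(W, V) = 4*V*W (f(W, V) = (4*V)*W = 4*V*W)
(34597 + f(-33, -154))*(-4600 + 26504) = (34597 + 4*(-154)*(-33))*(-4600 + 26504) = (34597 + 20328)*21904 = 54925*21904 = 1203077200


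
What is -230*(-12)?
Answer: 2760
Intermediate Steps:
-230*(-12) = -23*(-120) = 2760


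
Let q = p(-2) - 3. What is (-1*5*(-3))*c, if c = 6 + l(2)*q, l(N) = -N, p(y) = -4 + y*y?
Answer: 180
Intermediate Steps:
p(y) = -4 + y²
q = -3 (q = (-4 + (-2)²) - 3 = (-4 + 4) - 3 = 0 - 3 = -3)
c = 12 (c = 6 - 1*2*(-3) = 6 - 2*(-3) = 6 + 6 = 12)
(-1*5*(-3))*c = (-1*5*(-3))*12 = -5*(-3)*12 = 15*12 = 180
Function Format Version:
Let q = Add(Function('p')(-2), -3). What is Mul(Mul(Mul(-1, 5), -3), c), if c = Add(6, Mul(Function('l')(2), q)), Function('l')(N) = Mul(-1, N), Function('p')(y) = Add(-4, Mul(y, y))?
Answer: 180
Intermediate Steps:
Function('p')(y) = Add(-4, Pow(y, 2))
q = -3 (q = Add(Add(-4, Pow(-2, 2)), -3) = Add(Add(-4, 4), -3) = Add(0, -3) = -3)
c = 12 (c = Add(6, Mul(Mul(-1, 2), -3)) = Add(6, Mul(-2, -3)) = Add(6, 6) = 12)
Mul(Mul(Mul(-1, 5), -3), c) = Mul(Mul(Mul(-1, 5), -3), 12) = Mul(Mul(-5, -3), 12) = Mul(15, 12) = 180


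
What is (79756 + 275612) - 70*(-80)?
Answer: 360968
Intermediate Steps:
(79756 + 275612) - 70*(-80) = 355368 + 5600 = 360968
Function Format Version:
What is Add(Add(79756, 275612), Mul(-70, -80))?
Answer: 360968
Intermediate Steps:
Add(Add(79756, 275612), Mul(-70, -80)) = Add(355368, 5600) = 360968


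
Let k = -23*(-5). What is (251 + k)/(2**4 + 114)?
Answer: 183/65 ≈ 2.8154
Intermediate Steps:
k = 115
(251 + k)/(2**4 + 114) = (251 + 115)/(2**4 + 114) = 366/(16 + 114) = 366/130 = 366*(1/130) = 183/65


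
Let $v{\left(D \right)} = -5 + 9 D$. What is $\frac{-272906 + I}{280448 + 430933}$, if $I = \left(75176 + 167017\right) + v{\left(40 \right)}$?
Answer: $- \frac{30358}{711381} \approx -0.042675$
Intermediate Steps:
$I = 242548$ ($I = \left(75176 + 167017\right) + \left(-5 + 9 \cdot 40\right) = 242193 + \left(-5 + 360\right) = 242193 + 355 = 242548$)
$\frac{-272906 + I}{280448 + 430933} = \frac{-272906 + 242548}{280448 + 430933} = - \frac{30358}{711381}$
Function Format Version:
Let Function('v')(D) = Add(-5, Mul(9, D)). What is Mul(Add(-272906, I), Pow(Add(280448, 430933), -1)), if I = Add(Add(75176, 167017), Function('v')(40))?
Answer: Rational(-30358, 711381) ≈ -0.042675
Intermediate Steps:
I = 242548 (I = Add(Add(75176, 167017), Add(-5, Mul(9, 40))) = Add(242193, Add(-5, 360)) = Add(242193, 355) = 242548)
Mul(Add(-272906, I), Pow(Add(280448, 430933), -1)) = Mul(Add(-272906, 242548), Pow(Add(280448, 430933), -1)) = Mul(-30358, Pow(711381, -1)) = Mul(-30358, Rational(1, 711381)) = Rational(-30358, 711381)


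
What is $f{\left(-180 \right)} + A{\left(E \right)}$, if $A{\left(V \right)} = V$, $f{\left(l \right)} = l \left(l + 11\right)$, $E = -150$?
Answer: $30270$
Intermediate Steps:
$f{\left(l \right)} = l \left(11 + l\right)$
$f{\left(-180 \right)} + A{\left(E \right)} = - 180 \left(11 - 180\right) - 150 = \left(-180\right) \left(-169\right) - 150 = 30420 - 150 = 30270$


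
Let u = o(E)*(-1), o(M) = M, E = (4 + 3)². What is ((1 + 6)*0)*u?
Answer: 0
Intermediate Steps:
E = 49 (E = 7² = 49)
u = -49 (u = 49*(-1) = -49)
((1 + 6)*0)*u = ((1 + 6)*0)*(-49) = (7*0)*(-49) = 0*(-49) = 0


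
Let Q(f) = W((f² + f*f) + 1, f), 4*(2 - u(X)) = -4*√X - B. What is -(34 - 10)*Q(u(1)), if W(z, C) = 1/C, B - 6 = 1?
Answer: -96/19 ≈ -5.0526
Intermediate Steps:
B = 7 (B = 6 + 1 = 7)
u(X) = 15/4 + √X (u(X) = 2 - (-4*√X - 1*7)/4 = 2 - (-4*√X - 7)/4 = 2 - (-7 - 4*√X)/4 = 2 + (7/4 + √X) = 15/4 + √X)
W(z, C) = 1/C
Q(f) = 1/f
-(34 - 10)*Q(u(1)) = -(34 - 10)/(15/4 + √1) = -24/(15/4 + 1) = -24/19/4 = -24*4/19 = -1*96/19 = -96/19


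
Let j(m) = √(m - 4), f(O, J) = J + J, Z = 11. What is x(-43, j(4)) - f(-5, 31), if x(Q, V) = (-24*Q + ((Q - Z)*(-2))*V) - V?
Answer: 970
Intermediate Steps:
f(O, J) = 2*J
j(m) = √(-4 + m)
x(Q, V) = -V - 24*Q + V*(22 - 2*Q) (x(Q, V) = (-24*Q + ((Q - 1*11)*(-2))*V) - V = (-24*Q + ((Q - 11)*(-2))*V) - V = (-24*Q + ((-11 + Q)*(-2))*V) - V = (-24*Q + (22 - 2*Q)*V) - V = (-24*Q + V*(22 - 2*Q)) - V = -V - 24*Q + V*(22 - 2*Q))
x(-43, j(4)) - f(-5, 31) = (-24*(-43) + 21*√(-4 + 4) - 2*(-43)*√(-4 + 4)) - 2*31 = (1032 + 21*√0 - 2*(-43)*√0) - 1*62 = (1032 + 21*0 - 2*(-43)*0) - 62 = (1032 + 0 + 0) - 62 = 1032 - 62 = 970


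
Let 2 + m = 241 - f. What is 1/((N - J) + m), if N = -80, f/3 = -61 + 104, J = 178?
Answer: -1/148 ≈ -0.0067568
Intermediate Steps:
f = 129 (f = 3*(-61 + 104) = 3*43 = 129)
m = 110 (m = -2 + (241 - 1*129) = -2 + (241 - 129) = -2 + 112 = 110)
1/((N - J) + m) = 1/((-80 - 1*178) + 110) = 1/((-80 - 178) + 110) = 1/(-258 + 110) = 1/(-148) = -1/148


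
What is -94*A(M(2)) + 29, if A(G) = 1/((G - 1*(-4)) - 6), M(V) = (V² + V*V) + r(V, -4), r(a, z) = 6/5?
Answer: 287/18 ≈ 15.944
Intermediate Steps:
r(a, z) = 6/5 (r(a, z) = 6*(⅕) = 6/5)
M(V) = 6/5 + 2*V² (M(V) = (V² + V*V) + 6/5 = (V² + V²) + 6/5 = 2*V² + 6/5 = 6/5 + 2*V²)
A(G) = 1/(-2 + G) (A(G) = 1/((G + 4) - 6) = 1/((4 + G) - 6) = 1/(-2 + G))
-94*A(M(2)) + 29 = -94/(-2 + (6/5 + 2*2²)) + 29 = -94/(-2 + (6/5 + 2*4)) + 29 = -94/(-2 + (6/5 + 8)) + 29 = -94/(-2 + 46/5) + 29 = -94/36/5 + 29 = -94*5/36 + 29 = -235/18 + 29 = 287/18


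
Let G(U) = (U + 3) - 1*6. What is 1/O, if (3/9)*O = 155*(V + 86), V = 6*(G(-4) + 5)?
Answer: 1/34410 ≈ 2.9061e-5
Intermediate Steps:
G(U) = -3 + U (G(U) = (3 + U) - 6 = -3 + U)
V = -12 (V = 6*((-3 - 4) + 5) = 6*(-7 + 5) = 6*(-2) = -12)
O = 34410 (O = 3*(155*(-12 + 86)) = 3*(155*74) = 3*11470 = 34410)
1/O = 1/34410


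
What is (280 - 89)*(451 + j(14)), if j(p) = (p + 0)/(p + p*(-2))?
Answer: 85950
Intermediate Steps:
j(p) = -1 (j(p) = p/(p - 2*p) = p/((-p)) = p*(-1/p) = -1)
(280 - 89)*(451 + j(14)) = (280 - 89)*(451 - 1) = 191*450 = 85950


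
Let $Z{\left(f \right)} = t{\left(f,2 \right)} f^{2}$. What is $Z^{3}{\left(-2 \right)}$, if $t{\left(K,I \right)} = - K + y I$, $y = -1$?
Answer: $0$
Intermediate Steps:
$t{\left(K,I \right)} = - I - K$ ($t{\left(K,I \right)} = - K - I = - I - K$)
$Z{\left(f \right)} = f^{2} \left(-2 - f\right)$ ($Z{\left(f \right)} = \left(\left(-1\right) 2 - f\right) f^{2} = \left(-2 - f\right) f^{2} = f^{2} \left(-2 - f\right)$)
$Z^{3}{\left(-2 \right)} = \left(\left(-2\right)^{2} \left(-2 - -2\right)\right)^{3} = \left(4 \left(-2 + 2\right)\right)^{3} = \left(4 \cdot 0\right)^{3} = 0^{3} = 0$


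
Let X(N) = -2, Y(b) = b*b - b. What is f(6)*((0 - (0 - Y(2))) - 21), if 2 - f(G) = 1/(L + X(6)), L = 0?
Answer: -95/2 ≈ -47.500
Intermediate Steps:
Y(b) = b**2 - b
f(G) = 5/2 (f(G) = 2 - 1/(0 - 2) = 2 - 1/(-2) = 2 - 1*(-1/2) = 2 + 1/2 = 5/2)
f(6)*((0 - (0 - Y(2))) - 21) = 5*((0 - (0 - 2*(-1 + 2))) - 21)/2 = 5*((0 - (0 - 2)) - 21)/2 = 5*((0 - 1*(-2)) - 21)/2 = 5*((0 + 2) - 21)/2 = 5*(2 - 21)/2 = (5/2)*(-19) = -95/2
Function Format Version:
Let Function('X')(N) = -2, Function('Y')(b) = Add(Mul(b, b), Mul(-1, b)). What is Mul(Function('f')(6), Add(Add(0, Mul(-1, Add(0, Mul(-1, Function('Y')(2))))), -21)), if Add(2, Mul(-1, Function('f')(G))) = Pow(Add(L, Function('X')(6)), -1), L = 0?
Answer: Rational(-95, 2) ≈ -47.500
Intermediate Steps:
Function('Y')(b) = Add(Pow(b, 2), Mul(-1, b))
Function('f')(G) = Rational(5, 2) (Function('f')(G) = Add(2, Mul(-1, Pow(Add(0, -2), -1))) = Add(2, Mul(-1, Pow(-2, -1))) = Add(2, Mul(-1, Rational(-1, 2))) = Add(2, Rational(1, 2)) = Rational(5, 2))
Mul(Function('f')(6), Add(Add(0, Mul(-1, Add(0, Mul(-1, Function('Y')(2))))), -21)) = Mul(Rational(5, 2), Add(Add(0, Mul(-1, Add(0, Mul(-1, Mul(2, Add(-1, 2)))))), -21)) = Mul(Rational(5, 2), Add(Add(0, Mul(-1, Add(0, Mul(-1, Mul(2, 1))))), -21)) = Mul(Rational(5, 2), Add(Add(0, Mul(-1, Add(0, Mul(-1, 2)))), -21)) = Mul(Rational(5, 2), Add(Add(0, Mul(-1, Add(0, -2))), -21)) = Mul(Rational(5, 2), Add(Add(0, Mul(-1, -2)), -21)) = Mul(Rational(5, 2), Add(Add(0, 2), -21)) = Mul(Rational(5, 2), Add(2, -21)) = Mul(Rational(5, 2), -19) = Rational(-95, 2)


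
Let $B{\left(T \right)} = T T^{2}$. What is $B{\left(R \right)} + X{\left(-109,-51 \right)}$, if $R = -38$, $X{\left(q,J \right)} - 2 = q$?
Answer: $-54979$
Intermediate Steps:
$X{\left(q,J \right)} = 2 + q$
$B{\left(T \right)} = T^{3}$
$B{\left(R \right)} + X{\left(-109,-51 \right)} = \left(-38\right)^{3} + \left(2 - 109\right) = -54872 - 107 = -54979$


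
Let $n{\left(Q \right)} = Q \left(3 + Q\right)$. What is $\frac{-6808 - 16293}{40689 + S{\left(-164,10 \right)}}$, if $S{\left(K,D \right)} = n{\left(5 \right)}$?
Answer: $- \frac{1777}{3133} \approx -0.56719$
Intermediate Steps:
$S{\left(K,D \right)} = 40$ ($S{\left(K,D \right)} = 5 \left(3 + 5\right) = 5 \cdot 8 = 40$)
$\frac{-6808 - 16293}{40689 + S{\left(-164,10 \right)}} = \frac{-6808 - 16293}{40689 + 40} = - \frac{23101}{40729} = \left(-23101\right) \frac{1}{40729} = - \frac{1777}{3133}$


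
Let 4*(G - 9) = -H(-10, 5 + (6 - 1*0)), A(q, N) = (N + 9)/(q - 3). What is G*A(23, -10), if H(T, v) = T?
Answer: -23/40 ≈ -0.57500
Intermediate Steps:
A(q, N) = (9 + N)/(-3 + q)
G = 23/2 (G = 9 + (-1*(-10))/4 = 9 + (1/4)*10 = 9 + 5/2 = 23/2 ≈ 11.500)
G*A(23, -10) = 23*((9 - 10)/(-3 + 23))/2 = 23*(-1/20)/2 = 23*((1/20)*(-1))/2 = (23/2)*(-1/20) = -23/40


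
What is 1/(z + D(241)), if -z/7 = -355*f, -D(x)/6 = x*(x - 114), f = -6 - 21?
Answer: -1/250737 ≈ -3.9882e-6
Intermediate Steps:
f = -27
D(x) = -6*x*(-114 + x) (D(x) = -6*x*(x - 114) = -6*x*(-114 + x))
z = -67095 (z = -(-2485)*(-27) = -7*9585 = -67095)
1/(z + D(241)) = 1/(-67095 + 6*241*(114 - 1*241)) = 1/(-67095 + 6*241*(114 - 241)) = 1/(-67095 + 6*241*(-127)) = 1/(-67095 - 183642) = 1/(-250737) = -1/250737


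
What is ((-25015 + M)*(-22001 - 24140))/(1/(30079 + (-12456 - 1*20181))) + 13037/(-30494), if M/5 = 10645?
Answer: 101532487160538683/30494 ≈ 3.3296e+12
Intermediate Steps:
M = 53225 (M = 5*10645 = 53225)
((-25015 + M)*(-22001 - 24140))/(1/(30079 + (-12456 - 1*20181))) + 13037/(-30494) = ((-25015 + 53225)*(-22001 - 24140))/(1/(30079 + (-12456 - 1*20181))) + 13037/(-30494) = (28210*(-46141))/(1/(30079 + (-12456 - 20181))) + 13037*(-1/30494) = -1301637610/(1/(30079 - 32637)) - 13037/30494 = -1301637610/(1/(-2558)) - 13037/30494 = -1301637610/(-1/2558) - 13037/30494 = -1301637610*(-2558) - 13037/30494 = 3329589006380 - 13037/30494 = 101532487160538683/30494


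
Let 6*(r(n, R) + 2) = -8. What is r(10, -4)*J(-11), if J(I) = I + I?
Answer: 220/3 ≈ 73.333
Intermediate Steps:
r(n, R) = -10/3 (r(n, R) = -2 + (1/6)*(-8) = -2 - 4/3 = -10/3)
J(I) = 2*I
r(10, -4)*J(-11) = -20*(-11)/3 = -10/3*(-22) = 220/3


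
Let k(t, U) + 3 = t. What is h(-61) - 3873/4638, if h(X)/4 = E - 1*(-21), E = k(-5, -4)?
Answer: 79101/1546 ≈ 51.165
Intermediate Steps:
k(t, U) = -3 + t
E = -8 (E = -3 - 5 = -8)
h(X) = 52 (h(X) = 4*(-8 - 1*(-21)) = 4*(-8 + 21) = 4*13 = 52)
h(-61) - 3873/4638 = 52 - 3873/4638 = 52 - 1*1291/1546 = 52 - 1291/1546 = 79101/1546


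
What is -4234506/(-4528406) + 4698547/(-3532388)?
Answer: -3159505122877/7998043506764 ≈ -0.39503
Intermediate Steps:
-4234506/(-4528406) + 4698547/(-3532388) = -4234506*(-1/4528406) + 4698547*(-1/3532388) = 2117253/2264203 - 4698547/3532388 = -3159505122877/7998043506764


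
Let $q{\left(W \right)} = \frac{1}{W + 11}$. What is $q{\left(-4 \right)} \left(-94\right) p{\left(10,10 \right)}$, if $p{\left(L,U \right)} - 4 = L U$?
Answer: $- \frac{9776}{7} \approx -1396.6$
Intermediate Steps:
$q{\left(W \right)} = \frac{1}{11 + W}$
$p{\left(L,U \right)} = 4 + L U$
$q{\left(-4 \right)} \left(-94\right) p{\left(10,10 \right)} = \frac{1}{11 - 4} \left(-94\right) \left(4 + 10 \cdot 10\right) = \frac{1}{7} \left(-94\right) \left(4 + 100\right) = \frac{1}{7} \left(-94\right) 104 = \left(- \frac{94}{7}\right) 104 = - \frac{9776}{7}$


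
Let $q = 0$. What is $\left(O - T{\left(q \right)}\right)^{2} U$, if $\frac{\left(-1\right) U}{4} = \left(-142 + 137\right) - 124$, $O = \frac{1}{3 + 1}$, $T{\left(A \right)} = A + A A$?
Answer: $\frac{129}{4} \approx 32.25$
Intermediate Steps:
$T{\left(A \right)} = A + A^{2}$
$O = \frac{1}{4} \approx 0.25$
$U = 516$ ($U = - 4 \left(\left(-142 + 137\right) - 124\right) = - 4 \left(-5 - 124\right) = \left(-4\right) \left(-129\right) = 516$)
$\left(O - T{\left(q \right)}\right)^{2} U = \left(\frac{1}{4} - 0 \left(1 + 0\right)\right)^{2} \cdot 516 = \left(\frac{1}{4} - 0 \cdot 1\right)^{2} \cdot 516 = \left(\frac{1}{4} - 0\right)^{2} \cdot 516 = \left(\frac{1}{4} + 0\right)^{2} \cdot 516 = \left(\frac{1}{4}\right)^{2} \cdot 516 = \frac{1}{16} \cdot 516 = \frac{129}{4}$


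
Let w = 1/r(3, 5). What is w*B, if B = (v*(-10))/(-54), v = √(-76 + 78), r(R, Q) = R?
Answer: 5*√2/81 ≈ 0.087297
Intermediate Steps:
v = √2 ≈ 1.4142
w = ⅓ (w = 1/3 = ⅓ ≈ 0.33333)
B = 5*√2/27 (B = (√2*(-10))/(-54) = -10*√2*(-1/54) = 5*√2/27 ≈ 0.26189)
w*B = (5*√2/27)/3 = 5*√2/81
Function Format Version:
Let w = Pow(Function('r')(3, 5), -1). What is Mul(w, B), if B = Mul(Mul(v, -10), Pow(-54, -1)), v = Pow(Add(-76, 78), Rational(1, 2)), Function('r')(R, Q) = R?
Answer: Mul(Rational(5, 81), Pow(2, Rational(1, 2))) ≈ 0.087297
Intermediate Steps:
v = Pow(2, Rational(1, 2)) ≈ 1.4142
w = Rational(1, 3) (w = Pow(3, -1) = Rational(1, 3) ≈ 0.33333)
B = Mul(Rational(5, 27), Pow(2, Rational(1, 2))) (B = Mul(Mul(Pow(2, Rational(1, 2)), -10), Pow(-54, -1)) = Mul(Mul(-10, Pow(2, Rational(1, 2))), Rational(-1, 54)) = Mul(Rational(5, 27), Pow(2, Rational(1, 2))) ≈ 0.26189)
Mul(w, B) = Mul(Rational(1, 3), Mul(Rational(5, 27), Pow(2, Rational(1, 2)))) = Mul(Rational(5, 81), Pow(2, Rational(1, 2)))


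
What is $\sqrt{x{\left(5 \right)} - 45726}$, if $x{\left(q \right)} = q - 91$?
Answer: $2 i \sqrt{11453} \approx 214.04 i$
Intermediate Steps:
$x{\left(q \right)} = -91 + q$ ($x{\left(q \right)} = q - 91 = -91 + q$)
$\sqrt{x{\left(5 \right)} - 45726} = \sqrt{\left(-91 + 5\right) - 45726} = \sqrt{-86 - 45726} = \sqrt{-45812} = 2 i \sqrt{11453}$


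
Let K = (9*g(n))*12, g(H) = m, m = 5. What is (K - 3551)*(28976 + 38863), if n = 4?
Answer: -204263229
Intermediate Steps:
g(H) = 5
K = 540 (K = (9*5)*12 = 45*12 = 540)
(K - 3551)*(28976 + 38863) = (540 - 3551)*(28976 + 38863) = -3011*67839 = -204263229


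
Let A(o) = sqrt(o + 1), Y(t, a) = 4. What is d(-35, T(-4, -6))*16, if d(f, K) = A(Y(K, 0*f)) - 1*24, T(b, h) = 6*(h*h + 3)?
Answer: -384 + 16*sqrt(5) ≈ -348.22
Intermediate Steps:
T(b, h) = 18 + 6*h**2 (T(b, h) = 6*(h**2 + 3) = 6*(3 + h**2) = 18 + 6*h**2)
A(o) = sqrt(1 + o)
d(f, K) = -24 + sqrt(5) (d(f, K) = sqrt(1 + 4) - 1*24 = sqrt(5) - 24 = -24 + sqrt(5))
d(-35, T(-4, -6))*16 = (-24 + sqrt(5))*16 = -384 + 16*sqrt(5)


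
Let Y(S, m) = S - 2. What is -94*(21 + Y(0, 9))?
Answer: -1786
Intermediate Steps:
Y(S, m) = -2 + S
-94*(21 + Y(0, 9)) = -94*(21 + (-2 + 0)) = -94*(21 - 2) = -94*19 = -1786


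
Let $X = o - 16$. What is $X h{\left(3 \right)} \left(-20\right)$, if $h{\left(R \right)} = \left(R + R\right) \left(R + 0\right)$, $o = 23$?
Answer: $-2520$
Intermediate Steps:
$h{\left(R \right)} = 2 R^{2}$ ($h{\left(R \right)} = 2 R R = 2 R^{2}$)
$X = 7$ ($X = 23 - 16 = 7$)
$X h{\left(3 \right)} \left(-20\right) = 7 \cdot 2 \cdot 3^{2} \left(-20\right) = 7 \cdot 2 \cdot 9 \left(-20\right) = 7 \cdot 18 \left(-20\right) = 126 \left(-20\right) = -2520$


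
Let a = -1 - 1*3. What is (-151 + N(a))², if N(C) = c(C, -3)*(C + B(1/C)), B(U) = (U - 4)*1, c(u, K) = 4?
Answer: 33856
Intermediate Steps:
a = -4 (a = -1 - 3 = -4)
B(U) = -4 + U (B(U) = (-4 + U)*1 = -4 + U)
N(C) = -16 + 4*C + 4/C (N(C) = 4*(C + (-4 + 1/C)) = 4*(-4 + C + 1/C) = -16 + 4*C + 4/C)
(-151 + N(a))² = (-151 + (-16 + 4*(-4) + 4/(-4)))² = (-151 + (-16 - 16 + 4*(-¼)))² = (-151 + (-16 - 16 - 1))² = (-151 - 33)² = (-184)² = 33856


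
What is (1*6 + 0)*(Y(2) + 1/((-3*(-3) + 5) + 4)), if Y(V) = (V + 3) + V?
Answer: 127/3 ≈ 42.333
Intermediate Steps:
Y(V) = 3 + 2*V (Y(V) = (3 + V) + V = 3 + 2*V)
(1*6 + 0)*(Y(2) + 1/((-3*(-3) + 5) + 4)) = (1*6 + 0)*((3 + 2*2) + 1/((-3*(-3) + 5) + 4)) = (6 + 0)*((3 + 4) + 1/((9 + 5) + 4)) = 6*(7 + 1/(14 + 4)) = 6*(7 + 1/18) = 6*(127/18) = 127/3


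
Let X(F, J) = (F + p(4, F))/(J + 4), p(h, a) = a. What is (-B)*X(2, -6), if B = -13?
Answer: -26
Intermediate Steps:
X(F, J) = 2*F/(4 + J) (X(F, J) = (F + F)/(J + 4) = (2*F)/(4 + J) = 2*F/(4 + J))
(-B)*X(2, -6) = (-1*(-13))*(2*2/(4 - 6)) = 13*(2*2/(-2)) = 13*(2*2*(-1/2)) = 13*(-2) = -26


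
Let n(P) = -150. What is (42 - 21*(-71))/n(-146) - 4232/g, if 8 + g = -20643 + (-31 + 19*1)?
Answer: -10347193/1033150 ≈ -10.015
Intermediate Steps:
g = -20663 (g = -8 + (-20643 + (-31 + 19*1)) = -8 + (-20643 + (-31 + 19)) = -8 + (-20643 - 12) = -8 - 20655 = -20663)
(42 - 21*(-71))/n(-146) - 4232/g = (42 - 21*(-71))/(-150) - 4232/(-20663) = (42 + 1491)*(-1/150) - 4232*(-1/20663) = 1533*(-1/150) + 4232/20663 = -511/50 + 4232/20663 = -10347193/1033150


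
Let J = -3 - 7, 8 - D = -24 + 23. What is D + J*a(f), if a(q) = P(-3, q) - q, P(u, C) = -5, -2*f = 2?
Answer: 49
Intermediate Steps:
f = -1 (f = -½*2 = -1)
a(q) = -5 - q
D = 9 (D = 8 - (-24 + 23) = 8 - 1*(-1) = 8 + 1 = 9)
J = -10
D + J*a(f) = 9 - 10*(-5 - 1*(-1)) = 9 - 10*(-5 + 1) = 9 - 10*(-4) = 9 + 40 = 49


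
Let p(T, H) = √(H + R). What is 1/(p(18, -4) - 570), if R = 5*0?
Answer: -285/162452 - I/162452 ≈ -0.0017544 - 6.1557e-6*I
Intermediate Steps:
R = 0
p(T, H) = √H (p(T, H) = √(H + 0) = √H)
1/(p(18, -4) - 570) = 1/(√(-4) - 570) = 1/(2*I - 570) = 1/(-570 + 2*I) = (-570 - 2*I)/324904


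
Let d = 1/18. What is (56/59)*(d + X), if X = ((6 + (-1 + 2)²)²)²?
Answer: 1210132/531 ≈ 2279.0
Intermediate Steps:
d = 1/18 ≈ 0.055556
X = 2401 (X = ((6 + 1²)²)² = ((6 + 1)²)² = (7²)² = 49² = 2401)
(56/59)*(d + X) = (56/59)*(1/18 + 2401) = (56*(1/59))*(43219/18) = (56/59)*(43219/18) = 1210132/531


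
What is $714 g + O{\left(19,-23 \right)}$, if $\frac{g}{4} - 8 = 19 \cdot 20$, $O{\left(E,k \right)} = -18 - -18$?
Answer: $1108128$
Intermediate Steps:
$O{\left(E,k \right)} = 0$ ($O{\left(E,k \right)} = -18 + 18 = 0$)
$g = 1552$ ($g = 32 + 4 \cdot 19 \cdot 20 = 32 + 4 \cdot 380 = 32 + 1520 = 1552$)
$714 g + O{\left(19,-23 \right)} = 714 \cdot 1552 + 0 = 1108128 + 0 = 1108128$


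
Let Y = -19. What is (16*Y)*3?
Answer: -912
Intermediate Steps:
(16*Y)*3 = (16*(-19))*3 = -304*3 = -912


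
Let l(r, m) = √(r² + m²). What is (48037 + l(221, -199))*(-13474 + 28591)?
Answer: 726175329 + 15117*√88442 ≈ 7.3067e+8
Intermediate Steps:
l(r, m) = √(m² + r²)
(48037 + l(221, -199))*(-13474 + 28591) = (48037 + √((-199)² + 221²))*(-13474 + 28591) = (48037 + √(39601 + 48841))*15117 = (48037 + √88442)*15117 = 726175329 + 15117*√88442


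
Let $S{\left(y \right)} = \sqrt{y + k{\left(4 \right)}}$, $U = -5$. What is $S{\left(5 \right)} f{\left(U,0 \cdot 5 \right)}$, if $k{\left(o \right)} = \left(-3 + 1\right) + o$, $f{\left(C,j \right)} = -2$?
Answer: $- 2 \sqrt{7} \approx -5.2915$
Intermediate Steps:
$k{\left(o \right)} = -2 + o$
$S{\left(y \right)} = \sqrt{2 + y}$ ($S{\left(y \right)} = \sqrt{y + \left(-2 + 4\right)} = \sqrt{y + 2} = \sqrt{2 + y}$)
$S{\left(5 \right)} f{\left(U,0 \cdot 5 \right)} = \sqrt{2 + 5} \left(-2\right) = \sqrt{7} \left(-2\right) = - 2 \sqrt{7}$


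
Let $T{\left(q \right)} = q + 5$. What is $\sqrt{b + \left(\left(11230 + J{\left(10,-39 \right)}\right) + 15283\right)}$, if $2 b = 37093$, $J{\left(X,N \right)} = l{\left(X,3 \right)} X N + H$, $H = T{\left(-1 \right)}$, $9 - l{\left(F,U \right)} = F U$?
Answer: $\frac{\sqrt{213014}}{2} \approx 230.77$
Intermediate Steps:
$T{\left(q \right)} = 5 + q$
$l{\left(F,U \right)} = 9 - F U$
$H = 4$ ($H = 5 - 1 = 4$)
$J{\left(X,N \right)} = 4 + N X \left(9 - 3 X\right)$ ($J{\left(X,N \right)} = \left(9 - X 3\right) X N + 4 = \left(9 - 3 X\right) X N + 4 = X \left(9 - 3 X\right) N + 4 = N X \left(9 - 3 X\right) + 4 = 4 + N X \left(9 - 3 X\right)$)
$b = \frac{37093}{2}$ ($b = \frac{1}{2} \cdot 37093 = \frac{37093}{2} \approx 18547.0$)
$\sqrt{b + \left(\left(11230 + J{\left(10,-39 \right)}\right) + 15283\right)} = \sqrt{\frac{37093}{2} + \left(\left(11230 - \left(-4 - 1170 \left(-3 + 10\right)\right)\right) + 15283\right)} = \sqrt{\frac{37093}{2} + \left(\left(11230 - \left(-4 - 1170 \cdot 7\right)\right) + 15283\right)} = \sqrt{\frac{37093}{2} + \left(\left(11230 + \left(4 + 8190\right)\right) + 15283\right)} = \sqrt{\frac{37093}{2} + \left(\left(11230 + 8194\right) + 15283\right)} = \sqrt{\frac{37093}{2} + \left(19424 + 15283\right)} = \sqrt{\frac{37093}{2} + 34707} = \sqrt{\frac{106507}{2}} = \frac{\sqrt{213014}}{2}$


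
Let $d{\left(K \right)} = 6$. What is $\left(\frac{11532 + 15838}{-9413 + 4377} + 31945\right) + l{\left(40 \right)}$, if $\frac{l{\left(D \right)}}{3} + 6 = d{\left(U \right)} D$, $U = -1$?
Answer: $\frac{82191461}{2518} \approx 32642.0$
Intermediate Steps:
$l{\left(D \right)} = -18 + 18 D$ ($l{\left(D \right)} = -18 + 3 \cdot 6 D = -18 + 18 D$)
$\left(\frac{11532 + 15838}{-9413 + 4377} + 31945\right) + l{\left(40 \right)} = \left(\frac{11532 + 15838}{-9413 + 4377} + 31945\right) + \left(-18 + 18 \cdot 40\right) = \left(\frac{27370}{-5036} + 31945\right) + \left(-18 + 720\right) = \left(27370 \left(- \frac{1}{5036}\right) + 31945\right) + 702 = \left(- \frac{13685}{2518} + 31945\right) + 702 = \frac{80423825}{2518} + 702 = \frac{82191461}{2518}$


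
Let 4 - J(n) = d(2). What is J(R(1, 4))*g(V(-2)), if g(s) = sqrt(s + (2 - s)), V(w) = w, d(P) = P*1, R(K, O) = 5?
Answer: 2*sqrt(2) ≈ 2.8284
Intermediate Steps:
d(P) = P
J(n) = 2 (J(n) = 4 - 1*2 = 4 - 2 = 2)
g(s) = sqrt(2)
J(R(1, 4))*g(V(-2)) = 2*sqrt(2)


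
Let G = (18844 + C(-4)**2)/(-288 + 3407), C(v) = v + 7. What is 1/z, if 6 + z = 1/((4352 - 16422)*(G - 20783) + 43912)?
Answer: -782313082208/4693878490129 ≈ -0.16667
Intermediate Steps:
C(v) = 7 + v
G = 18853/3119 (G = (18844 + (7 - 4)**2)/(-288 + 3407) = (18844 + 3**2)/3119 = (18844 + 9)*(1/3119) = 18853*(1/3119) = 18853/3119 ≈ 6.0446)
z = -4693878490129/782313082208 (z = -6 + 1/((4352 - 16422)*(18853/3119 - 20783) + 43912) = -6 + 1/(-12070*(-64803324/3119) + 43912) = -6 + 1/(782176120680/3119 + 43912) = -6 + 1/(782313082208/3119) = -6 + 3119/782313082208 = -4693878490129/782313082208 ≈ -6.0000)
1/z = 1/(-4693878490129/782313082208) = -782313082208/4693878490129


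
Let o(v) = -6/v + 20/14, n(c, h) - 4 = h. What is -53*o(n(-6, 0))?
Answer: 53/14 ≈ 3.7857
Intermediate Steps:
n(c, h) = 4 + h
o(v) = 10/7 - 6/v (o(v) = -6/v + 20*(1/14) = -6/v + 10/7 = 10/7 - 6/v)
-53*o(n(-6, 0)) = -53*(10/7 - 6/(4 + 0)) = -53*(10/7 - 6/4) = -53*(10/7 - 6*¼) = -53*(10/7 - 3/2) = -53*(-1/14) = 53/14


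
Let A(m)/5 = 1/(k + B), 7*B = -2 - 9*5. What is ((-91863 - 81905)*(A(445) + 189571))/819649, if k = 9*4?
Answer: -1350597531024/33605609 ≈ -40190.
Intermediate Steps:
B = -47/7 (B = (-2 - 9*5)/7 = (-2 - 45)/7 = (⅐)*(-47) = -47/7 ≈ -6.7143)
k = 36
A(m) = 7/41 (A(m) = 5/(36 - 47/7) = 5/(205/7) = 5*(7/205) = 7/41)
((-91863 - 81905)*(A(445) + 189571))/819649 = ((-91863 - 81905)*(7/41 + 189571))/819649 = -173768*7772418/41*(1/819649) = -1350597531024/41*1/819649 = -1350597531024/33605609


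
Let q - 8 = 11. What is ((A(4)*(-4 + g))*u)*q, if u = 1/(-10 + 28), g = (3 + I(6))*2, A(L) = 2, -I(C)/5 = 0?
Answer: 38/9 ≈ 4.2222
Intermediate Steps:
q = 19 (q = 8 + 11 = 19)
I(C) = 0 (I(C) = -5*0 = 0)
g = 6 (g = (3 + 0)*2 = 3*2 = 6)
u = 1/18 ≈ 0.055556
((A(4)*(-4 + g))*u)*q = ((2*(-4 + 6))*(1/18))*19 = ((2*2)*(1/18))*19 = (4*(1/18))*19 = (2/9)*19 = 38/9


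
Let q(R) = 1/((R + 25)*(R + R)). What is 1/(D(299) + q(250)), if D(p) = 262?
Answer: 137500/36025001 ≈ 0.0038168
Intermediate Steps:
q(R) = 1/(2*R*(25 + R)) (q(R) = 1/((25 + R)*(2*R)) = 1/(2*R*(25 + R)))
1/(D(299) + q(250)) = 1/(262 + (½)/(250*(25 + 250))) = 1/(262 + (½)*(1/250)/275) = 1/(262 + (½)*(1/250)*(1/275)) = 1/(262 + 1/137500) = 1/(36025001/137500) = 137500/36025001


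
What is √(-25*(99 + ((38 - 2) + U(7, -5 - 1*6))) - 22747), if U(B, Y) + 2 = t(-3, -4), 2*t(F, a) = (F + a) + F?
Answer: 93*I*√3 ≈ 161.08*I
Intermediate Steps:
t(F, a) = F + a/2 (t(F, a) = ((F + a) + F)/2 = (a + 2*F)/2 = F + a/2)
U(B, Y) = -7 (U(B, Y) = -2 + (-3 + (½)*(-4)) = -2 + (-3 - 2) = -2 - 5 = -7)
√(-25*(99 + ((38 - 2) + U(7, -5 - 1*6))) - 22747) = √(-25*(99 + ((38 - 2) - 7)) - 22747) = √(-25*(99 + (36 - 7)) - 22747) = √(-25*(99 + 29) - 22747) = √(-25*128 - 22747) = √(-3200 - 22747) = √(-25947) = 93*I*√3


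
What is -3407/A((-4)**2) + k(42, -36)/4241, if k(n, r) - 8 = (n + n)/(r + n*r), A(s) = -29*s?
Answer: 1864407823/253849296 ≈ 7.3445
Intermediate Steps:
k(n, r) = 8 + 2*n/(r + n*r) (k(n, r) = 8 + (n + n)/(r + n*r) = 8 + (2*n)/(r + n*r) = 8 + 2*n/(r + n*r))
-3407/A((-4)**2) + k(42, -36)/4241 = -3407/((-29*(-4)**2)) + (2*(42 + 4*(-36) + 4*42*(-36))/(-36*(1 + 42)))/4241 = -3407/((-29*16)) + (2*(-1/36)*(42 - 144 - 6048)/43)*(1/4241) = -3407/(-464) + (2*(-1/36)*(1/43)*(-6150))*(1/4241) = -3407*(-1/464) + (1025/129)*(1/4241) = 3407/464 + 1025/547089 = 1864407823/253849296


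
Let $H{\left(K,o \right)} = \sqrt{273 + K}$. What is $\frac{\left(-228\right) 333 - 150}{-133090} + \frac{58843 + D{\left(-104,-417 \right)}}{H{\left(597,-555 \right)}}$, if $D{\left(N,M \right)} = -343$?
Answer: $\frac{38037}{66545} + \frac{1950 \sqrt{870}}{29} \approx 1983.9$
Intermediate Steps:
$\frac{\left(-228\right) 333 - 150}{-133090} + \frac{58843 + D{\left(-104,-417 \right)}}{H{\left(597,-555 \right)}} = \frac{\left(-228\right) 333 - 150}{-133090} + \frac{58843 - 343}{\sqrt{273 + 597}} = \left(-75924 - 150\right) \left(- \frac{1}{133090}\right) + \frac{58500}{\sqrt{870}} = \left(-76074\right) \left(- \frac{1}{133090}\right) + 58500 \frac{\sqrt{870}}{870} = \frac{38037}{66545} + \frac{1950 \sqrt{870}}{29}$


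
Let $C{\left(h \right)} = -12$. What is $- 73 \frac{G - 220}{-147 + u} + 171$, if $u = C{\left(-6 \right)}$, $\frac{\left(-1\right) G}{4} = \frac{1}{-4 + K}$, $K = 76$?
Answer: $\frac{200249}{2862} \approx 69.968$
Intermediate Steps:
$G = - \frac{1}{18}$ ($G = - \frac{4}{-4 + 76} = - \frac{4}{72} = \left(-4\right) \frac{1}{72} = - \frac{1}{18} \approx -0.055556$)
$u = -12$
$- 73 \frac{G - 220}{-147 + u} + 171 = - 73 \frac{- \frac{1}{18} - 220}{-147 - 12} + 171 = - 73 \left(- \frac{3961}{18 \left(-159\right)}\right) + 171 = - 73 \left(\left(- \frac{3961}{18}\right) \left(- \frac{1}{159}\right)\right) + 171 = \left(-73\right) \frac{3961}{2862} + 171 = - \frac{289153}{2862} + 171 = \frac{200249}{2862}$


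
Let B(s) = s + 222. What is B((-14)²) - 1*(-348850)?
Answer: 349268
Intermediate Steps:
B(s) = 222 + s
B((-14)²) - 1*(-348850) = (222 + (-14)²) - 1*(-348850) = (222 + 196) + 348850 = 418 + 348850 = 349268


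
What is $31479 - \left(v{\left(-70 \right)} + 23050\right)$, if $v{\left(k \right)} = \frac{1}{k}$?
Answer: $\frac{590031}{70} \approx 8429.0$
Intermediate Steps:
$31479 - \left(v{\left(-70 \right)} + 23050\right) = 31479 - \left(\frac{1}{-70} + 23050\right) = 31479 - \left(- \frac{1}{70} + 23050\right) = 31479 - \frac{1613499}{70} = \frac{590031}{70}$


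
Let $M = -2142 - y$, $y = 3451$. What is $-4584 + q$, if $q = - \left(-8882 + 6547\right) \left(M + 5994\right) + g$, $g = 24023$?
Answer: $955774$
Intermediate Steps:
$M = -5593$ ($M = -2142 - 3451 = -5593$)
$q = 960358$ ($q = - \left(-8882 + 6547\right) \left(-5593 + 5994\right) + 24023 = - \left(-2335\right) 401 + 24023 = \left(-1\right) \left(-936335\right) + 24023 = 936335 + 24023 = 960358$)
$-4584 + q = -4584 + 960358 = 955774$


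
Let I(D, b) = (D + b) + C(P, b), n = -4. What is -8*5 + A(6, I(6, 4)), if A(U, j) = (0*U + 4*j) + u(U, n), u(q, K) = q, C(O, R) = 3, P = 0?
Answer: 18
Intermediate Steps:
I(D, b) = 3 + D + b (I(D, b) = (D + b) + 3 = 3 + D + b)
A(U, j) = U + 4*j (A(U, j) = (0*U + 4*j) + U = (0 + 4*j) + U = 4*j + U = U + 4*j)
-8*5 + A(6, I(6, 4)) = -8*5 + (6 + 4*(3 + 6 + 4)) = -40 + (6 + 4*13) = -40 + (6 + 52) = -40 + 58 = 18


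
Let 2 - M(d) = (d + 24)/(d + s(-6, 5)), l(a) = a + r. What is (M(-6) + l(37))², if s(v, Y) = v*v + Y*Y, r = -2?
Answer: 4068289/3025 ≈ 1344.9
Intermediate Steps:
s(v, Y) = Y² + v² (s(v, Y) = v² + Y² = Y² + v²)
l(a) = -2 + a (l(a) = a - 2 = -2 + a)
M(d) = 2 - (24 + d)/(61 + d) (M(d) = 2 - (d + 24)/(d + (5² + (-6)²)) = 2 - (24 + d)/(d + (25 + 36)) = 2 - (24 + d)/(d + 61) = 2 - (24 + d)/(61 + d))
(M(-6) + l(37))² = ((98 - 6)/(61 - 6) + (-2 + 37))² = (92/55 + 35)² = (2017/55)² = 4068289/3025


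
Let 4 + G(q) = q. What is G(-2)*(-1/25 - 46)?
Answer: 6906/25 ≈ 276.24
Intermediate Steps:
G(q) = -4 + q
G(-2)*(-1/25 - 46) = (-4 - 2)*(-1/25 - 46) = -6*(-1*1/25 - 46) = -6*(-1/25 - 46) = -6*(-1151/25) = 6906/25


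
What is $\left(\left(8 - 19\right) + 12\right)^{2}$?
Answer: $1$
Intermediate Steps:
$\left(\left(8 - 19\right) + 12\right)^{2} = \left(-11 + 12\right)^{2} = 1^{2} = 1$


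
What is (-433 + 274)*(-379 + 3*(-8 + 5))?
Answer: 61692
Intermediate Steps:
(-433 + 274)*(-379 + 3*(-8 + 5)) = -159*(-379 + 3*(-3)) = -159*(-379 - 9) = -159*(-388) = 61692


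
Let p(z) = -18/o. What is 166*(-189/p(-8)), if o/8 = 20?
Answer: 278880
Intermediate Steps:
o = 160 (o = 8*20 = 160)
p(z) = -9/80 (p(z) = -18/160 = -18*1/160 = -9/80)
166*(-189/p(-8)) = 166*(-189/(-9/80)) = 166*(-189*(-80/9)) = 166*1680 = 278880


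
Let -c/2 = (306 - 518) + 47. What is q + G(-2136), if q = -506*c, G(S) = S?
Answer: -169116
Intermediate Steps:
c = 330 (c = -2*((306 - 518) + 47) = -2*(-212 + 47) = -2*(-165) = 330)
q = -166980 (q = -506*330 = -166980)
q + G(-2136) = -166980 - 2136 = -169116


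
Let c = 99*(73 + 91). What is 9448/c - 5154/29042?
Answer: 23838559/58940739 ≈ 0.40445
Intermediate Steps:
c = 16236 (c = 99*164 = 16236)
9448/c - 5154/29042 = 9448/16236 - 5154/29042 = 9448*(1/16236) - 5154*1/29042 = 2362/4059 - 2577/14521 = 23838559/58940739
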